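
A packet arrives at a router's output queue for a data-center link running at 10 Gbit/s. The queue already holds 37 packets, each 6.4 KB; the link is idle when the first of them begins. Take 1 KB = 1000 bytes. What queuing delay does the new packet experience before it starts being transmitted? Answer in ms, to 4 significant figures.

0.1894 ms

Each queued packet: L/R = 51200/10000000000 = 0.00512 ms.
37 queued → 0.18944 ms.
Queuing delay = 0.1894 ms.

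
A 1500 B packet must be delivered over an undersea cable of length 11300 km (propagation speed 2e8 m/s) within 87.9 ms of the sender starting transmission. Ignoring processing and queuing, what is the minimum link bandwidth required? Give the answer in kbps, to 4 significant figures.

L = 12000 bits.
Propagation delay = 11300000 / 200000000 = 56.5 ms.
Transmission budget = 87.9 − 56.5 = 31.4 ms.
R ≥ L / t_tx = 12000 bits / 0.0314 s = 382.2 kbps.

382.2 kbps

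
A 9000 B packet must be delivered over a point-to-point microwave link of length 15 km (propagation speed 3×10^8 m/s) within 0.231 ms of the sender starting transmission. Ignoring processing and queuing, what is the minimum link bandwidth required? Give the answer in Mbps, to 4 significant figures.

L = 72000 bits.
Propagation delay = 15000 / 300000000 = 0.05 ms.
Transmission budget = 0.231 − 0.05 = 0.181 ms.
R ≥ L / t_tx = 72000 bits / 0.000181 s = 397.8 Mbps.

397.8 Mbps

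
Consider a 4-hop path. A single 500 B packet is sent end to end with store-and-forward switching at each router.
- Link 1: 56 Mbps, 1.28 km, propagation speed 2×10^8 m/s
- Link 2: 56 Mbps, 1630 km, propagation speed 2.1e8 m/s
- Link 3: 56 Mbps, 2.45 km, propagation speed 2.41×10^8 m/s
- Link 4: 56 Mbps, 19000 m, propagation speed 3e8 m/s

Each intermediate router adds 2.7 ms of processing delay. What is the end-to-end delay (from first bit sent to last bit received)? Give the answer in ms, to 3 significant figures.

L = 500 × 8 = 4000 bits.
Transmission delay per hop = L/R = 4000/56000000 = 0.0714286 ms; 4 hops → 0.285714 ms.
Propagation delays (d/s per hop): 0.0064, 7.7619, 0.010166, 0.0633333 ms; sum = 7.8418 ms.
Processing at 3 router(s): 3 × 2.7 ms = 8.1 ms.
End-to-end = 16.2 ms.

16.2 ms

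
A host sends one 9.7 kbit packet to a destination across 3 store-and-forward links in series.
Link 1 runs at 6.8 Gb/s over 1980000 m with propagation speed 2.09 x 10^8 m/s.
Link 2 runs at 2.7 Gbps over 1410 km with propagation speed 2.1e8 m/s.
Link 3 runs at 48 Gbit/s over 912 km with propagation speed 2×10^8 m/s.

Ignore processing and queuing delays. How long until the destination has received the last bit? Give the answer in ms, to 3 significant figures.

20.8 ms

L = 9700 bits.
Transmission delays (L/R per hop): 0.00142647, 0.00359259, 0.000202083 ms; sum = 0.00522115 ms.
Propagation delays (d/s per hop): 9.47368, 6.71429, 4.56 ms; sum = 20.748 ms.
End-to-end = 20.8 ms.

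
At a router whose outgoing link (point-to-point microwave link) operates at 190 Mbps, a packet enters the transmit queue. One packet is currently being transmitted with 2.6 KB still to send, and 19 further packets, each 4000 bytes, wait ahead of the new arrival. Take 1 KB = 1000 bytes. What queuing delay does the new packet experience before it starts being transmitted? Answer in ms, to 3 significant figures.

Each queued packet: L/R = 32000/190000000 = 0.168421 ms.
19 queued → 3.2 ms.
Plus remaining 20800 bits of current packet: 0.109474 ms.
Queuing delay = 3.31 ms.

3.31 ms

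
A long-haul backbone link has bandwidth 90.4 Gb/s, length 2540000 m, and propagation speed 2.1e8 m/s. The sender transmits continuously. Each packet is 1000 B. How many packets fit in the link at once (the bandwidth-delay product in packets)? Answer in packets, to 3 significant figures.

Propagation delay = 2540000 / 210000000 = 0.0120952 s.
BDP = R × t_prop = 90400000000 × 0.0120952 = 1093410000 bits.
In packets of 8000 bits: 137000 packets.

137000 packets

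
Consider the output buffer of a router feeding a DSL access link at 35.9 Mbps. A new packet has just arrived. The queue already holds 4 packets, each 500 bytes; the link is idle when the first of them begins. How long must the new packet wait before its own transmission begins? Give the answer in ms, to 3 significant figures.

0.446 ms

Each queued packet: L/R = 4000/35900000 = 0.111421 ms.
4 queued → 0.445682 ms.
Queuing delay = 0.446 ms.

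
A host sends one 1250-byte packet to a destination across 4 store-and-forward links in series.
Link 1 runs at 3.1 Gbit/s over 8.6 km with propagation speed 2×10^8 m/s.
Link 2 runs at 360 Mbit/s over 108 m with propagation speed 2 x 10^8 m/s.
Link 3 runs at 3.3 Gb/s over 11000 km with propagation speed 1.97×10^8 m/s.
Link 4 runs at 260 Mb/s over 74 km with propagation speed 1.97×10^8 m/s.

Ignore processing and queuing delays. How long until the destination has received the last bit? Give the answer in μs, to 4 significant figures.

L = 1250 × 8 = 10000 bits.
Transmission delays (L/R per hop): 3.22581, 27.7778, 3.0303, 38.4615 μs; sum = 72.4954 μs.
Propagation delays (d/s per hop): 43, 0.54, 55837.6, 375.635 μs; sum = 56256.7 μs.
End-to-end = 56330 μs.

56330 μs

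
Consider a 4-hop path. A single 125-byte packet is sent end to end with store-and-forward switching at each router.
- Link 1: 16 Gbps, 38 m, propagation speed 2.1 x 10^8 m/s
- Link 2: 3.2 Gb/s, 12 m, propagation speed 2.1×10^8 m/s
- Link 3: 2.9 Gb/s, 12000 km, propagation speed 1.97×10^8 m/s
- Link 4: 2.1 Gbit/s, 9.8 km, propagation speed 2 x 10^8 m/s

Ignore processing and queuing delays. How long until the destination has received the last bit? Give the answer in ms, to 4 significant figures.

60.96 ms

L = 125 × 8 = 1000 bits.
Transmission delays (L/R per hop): 6.25e-05, 0.0003125, 0.000344828, 0.00047619 ms; sum = 0.00119602 ms.
Propagation delays (d/s per hop): 0.000180952, 5.71429e-05, 60.9137, 0.049 ms; sum = 60.9629 ms.
End-to-end = 60.96 ms.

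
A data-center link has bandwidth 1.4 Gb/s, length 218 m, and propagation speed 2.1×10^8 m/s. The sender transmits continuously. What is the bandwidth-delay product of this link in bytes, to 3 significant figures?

182 bytes

Propagation delay = 218 / 210000000 = 1.0381e-06 s.
BDP = R × t_prop = 1400000000 × 1.0381e-06 = 1453.33 bits.
In bytes: 1453.33/8 = 182 bytes.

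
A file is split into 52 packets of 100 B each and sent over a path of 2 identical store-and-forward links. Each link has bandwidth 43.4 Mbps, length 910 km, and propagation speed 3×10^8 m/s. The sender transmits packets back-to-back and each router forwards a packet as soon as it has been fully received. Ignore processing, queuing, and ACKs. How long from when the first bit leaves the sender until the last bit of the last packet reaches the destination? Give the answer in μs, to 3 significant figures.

Per-hop transmission t_tx = L/R = 800/43400000 = 18.4332 μs.
Per-hop propagation t_prop = 910000/300000000 = 3033.33 μs.
Pipeline fill: first packet needs 2·t_tx to clear all hops; remaining 51 packets each add one t_tx.
Total = (2+52-1)·t_tx + 2·t_prop = 53·18.4332 + 2·3033.33 = 7040 μs.

7040 μs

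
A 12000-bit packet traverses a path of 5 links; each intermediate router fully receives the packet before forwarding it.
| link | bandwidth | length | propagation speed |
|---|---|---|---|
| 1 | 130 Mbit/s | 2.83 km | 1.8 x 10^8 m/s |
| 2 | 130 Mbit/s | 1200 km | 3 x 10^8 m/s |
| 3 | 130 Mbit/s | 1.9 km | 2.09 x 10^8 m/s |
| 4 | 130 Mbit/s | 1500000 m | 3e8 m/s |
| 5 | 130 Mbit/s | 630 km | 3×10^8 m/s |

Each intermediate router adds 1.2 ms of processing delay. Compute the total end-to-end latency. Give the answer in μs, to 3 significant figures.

Transmission delay per hop = L/R = 12000/130000000 = 92.3077 μs; 5 hops → 461.538 μs.
Propagation delays (d/s per hop): 15.7222, 4000, 9.09091, 5000, 2100 μs; sum = 11124.8 μs.
Processing at 4 router(s): 4 × 1.2 ms = 4800 μs.
End-to-end = 16400 μs.

16400 μs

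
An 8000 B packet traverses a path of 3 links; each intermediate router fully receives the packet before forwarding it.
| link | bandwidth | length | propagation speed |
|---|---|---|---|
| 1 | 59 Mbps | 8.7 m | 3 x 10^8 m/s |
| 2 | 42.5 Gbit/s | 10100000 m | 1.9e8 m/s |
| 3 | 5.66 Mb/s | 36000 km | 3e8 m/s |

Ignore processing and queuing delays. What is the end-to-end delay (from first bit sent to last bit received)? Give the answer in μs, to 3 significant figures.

186000 μs

L = 8000 × 8 = 64000 bits.
Transmission delays (L/R per hop): 1084.75, 1.50588, 11307.4 μs; sum = 12393.7 μs.
Propagation delays (d/s per hop): 0.029, 53157.9, 120000 μs; sum = 173158 μs.
End-to-end = 186000 μs.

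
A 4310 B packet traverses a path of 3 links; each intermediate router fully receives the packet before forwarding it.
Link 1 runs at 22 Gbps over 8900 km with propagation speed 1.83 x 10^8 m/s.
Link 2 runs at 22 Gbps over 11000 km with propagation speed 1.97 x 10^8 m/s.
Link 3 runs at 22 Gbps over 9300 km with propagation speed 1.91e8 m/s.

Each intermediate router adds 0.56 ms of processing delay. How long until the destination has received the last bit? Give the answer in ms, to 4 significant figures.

154.3 ms

L = 4310 × 8 = 34480 bits.
Transmission delay per hop = L/R = 34480/22000000000 = 0.00156727 ms; 3 hops → 0.00470182 ms.
Propagation delays (d/s per hop): 48.6339, 55.8376, 48.6911 ms; sum = 153.163 ms.
Processing at 2 router(s): 2 × 0.56 ms = 1.12 ms.
End-to-end = 154.3 ms.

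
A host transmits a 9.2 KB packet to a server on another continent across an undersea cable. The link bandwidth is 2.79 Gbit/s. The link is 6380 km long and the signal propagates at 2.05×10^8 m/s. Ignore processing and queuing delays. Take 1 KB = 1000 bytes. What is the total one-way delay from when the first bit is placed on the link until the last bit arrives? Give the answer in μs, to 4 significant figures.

31150 μs

L = 73600 bits.
Transmission delay = L/R = 73600 / 2790000000 = 26.3799 μs.
Propagation delay = d/s = 6380000 m / 2.05e+08 m/s = 31122 μs.
Total = 31150 μs.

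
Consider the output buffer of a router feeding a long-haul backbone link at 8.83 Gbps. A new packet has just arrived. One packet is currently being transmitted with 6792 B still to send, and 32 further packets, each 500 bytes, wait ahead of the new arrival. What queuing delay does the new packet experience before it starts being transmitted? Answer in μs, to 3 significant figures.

20.6 μs

Each queued packet: L/R = 4000/8830000000 = 0.453001 μs.
32 queued → 14.496 μs.
Plus remaining 54336 bits of current packet: 6.15357 μs.
Queuing delay = 20.6 μs.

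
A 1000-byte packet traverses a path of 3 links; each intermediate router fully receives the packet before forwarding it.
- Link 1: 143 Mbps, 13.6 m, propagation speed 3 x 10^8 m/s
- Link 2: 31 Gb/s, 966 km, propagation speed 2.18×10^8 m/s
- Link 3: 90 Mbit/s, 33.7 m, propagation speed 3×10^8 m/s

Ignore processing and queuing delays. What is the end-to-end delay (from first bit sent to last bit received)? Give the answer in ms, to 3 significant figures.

4.58 ms

L = 1000 × 8 = 8000 bits.
Transmission delays (L/R per hop): 0.0559441, 0.000258065, 0.0888889 ms; sum = 0.145091 ms.
Propagation delays (d/s per hop): 4.53333e-05, 4.43119, 0.000112333 ms; sum = 4.43135 ms.
End-to-end = 4.58 ms.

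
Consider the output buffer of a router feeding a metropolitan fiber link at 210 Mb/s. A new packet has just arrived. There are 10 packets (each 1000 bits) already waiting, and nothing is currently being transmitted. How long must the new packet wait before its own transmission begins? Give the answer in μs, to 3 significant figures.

47.6 μs

Each queued packet: L/R = 1000/210000000 = 4.7619 μs.
10 queued → 47.619 μs.
Queuing delay = 47.6 μs.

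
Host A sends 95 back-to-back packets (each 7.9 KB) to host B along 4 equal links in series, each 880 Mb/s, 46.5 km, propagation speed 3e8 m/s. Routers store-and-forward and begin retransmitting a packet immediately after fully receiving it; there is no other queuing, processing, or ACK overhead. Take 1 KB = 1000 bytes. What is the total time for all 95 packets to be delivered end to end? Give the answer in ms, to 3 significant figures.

Per-hop transmission t_tx = L/R = 63200/880000000 = 0.0718182 ms.
Per-hop propagation t_prop = 46500/300000000 = 0.155 ms.
Pipeline fill: first packet needs 4·t_tx to clear all hops; remaining 94 packets each add one t_tx.
Total = (4+95-1)·t_tx + 4·t_prop = 98·0.0718182 + 4·0.155 = 7.66 ms.

7.66 ms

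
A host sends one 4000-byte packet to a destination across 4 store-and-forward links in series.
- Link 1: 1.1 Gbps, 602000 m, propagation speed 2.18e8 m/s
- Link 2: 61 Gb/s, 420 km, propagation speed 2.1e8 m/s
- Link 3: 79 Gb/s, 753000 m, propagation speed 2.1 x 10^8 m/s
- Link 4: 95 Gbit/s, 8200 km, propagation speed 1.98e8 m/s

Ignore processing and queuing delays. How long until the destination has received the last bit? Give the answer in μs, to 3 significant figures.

L = 4000 × 8 = 32000 bits.
Transmission delays (L/R per hop): 29.0909, 0.52459, 0.405063, 0.336842 μs; sum = 30.3574 μs.
Propagation delays (d/s per hop): 2761.47, 2000, 3585.71, 41414.1 μs; sum = 49761.3 μs.
End-to-end = 49800 μs.

49800 μs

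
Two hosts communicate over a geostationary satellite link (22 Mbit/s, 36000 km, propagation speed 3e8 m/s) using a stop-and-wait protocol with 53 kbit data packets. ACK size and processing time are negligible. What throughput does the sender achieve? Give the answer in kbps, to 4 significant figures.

218.6 kbps

t_tx = L/R = 53000/22000000 = 0.00240909 s.
t_prop = 36000000/300000000 = 0.12 s; RTT = 0.24 s.
Cycle = t_tx + RTT = 0.242409 s.
Throughput = L / cycle = 53000 / 0.242409 = 218.6 kbps.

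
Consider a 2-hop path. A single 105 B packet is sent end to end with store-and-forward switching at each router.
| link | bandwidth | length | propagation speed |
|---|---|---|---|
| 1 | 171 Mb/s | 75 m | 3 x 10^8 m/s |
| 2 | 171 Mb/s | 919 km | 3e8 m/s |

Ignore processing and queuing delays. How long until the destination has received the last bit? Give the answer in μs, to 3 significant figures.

3070 μs

L = 105 × 8 = 840 bits.
Transmission delay per hop = L/R = 840/171000000 = 4.91228 μs; 2 hops → 9.82456 μs.
Propagation delays (d/s per hop): 0.25, 3063.33 μs; sum = 3063.58 μs.
End-to-end = 3070 μs.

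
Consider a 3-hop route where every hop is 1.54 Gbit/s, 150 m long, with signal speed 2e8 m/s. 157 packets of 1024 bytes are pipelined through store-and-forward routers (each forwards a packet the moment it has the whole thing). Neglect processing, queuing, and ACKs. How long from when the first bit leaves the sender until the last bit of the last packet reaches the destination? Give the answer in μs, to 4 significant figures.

848.0 μs

Per-hop transmission t_tx = L/R = 8192/1540000000 = 5.31948 μs.
Per-hop propagation t_prop = 150/200000000 = 0.75 μs.
Pipeline fill: first packet needs 3·t_tx to clear all hops; remaining 156 packets each add one t_tx.
Total = (3+157-1)·t_tx + 3·t_prop = 159·5.31948 + 3·0.75 = 848.0 μs.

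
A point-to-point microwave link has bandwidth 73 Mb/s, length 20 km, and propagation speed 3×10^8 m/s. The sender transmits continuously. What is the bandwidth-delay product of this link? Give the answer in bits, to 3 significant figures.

Propagation delay = 20000 / 300000000 = 6.66667e-05 s.
BDP = R × t_prop = 73000000 × 6.66667e-05 = 4866.67 bits.

4870 bits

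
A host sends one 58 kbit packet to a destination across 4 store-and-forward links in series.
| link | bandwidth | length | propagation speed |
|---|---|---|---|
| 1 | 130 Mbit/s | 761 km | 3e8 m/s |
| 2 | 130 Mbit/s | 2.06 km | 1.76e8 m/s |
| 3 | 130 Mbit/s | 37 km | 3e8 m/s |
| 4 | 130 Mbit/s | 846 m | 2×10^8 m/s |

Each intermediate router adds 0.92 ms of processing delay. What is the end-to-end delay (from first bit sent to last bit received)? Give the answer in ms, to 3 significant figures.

L = 58000 bits.
Transmission delay per hop = L/R = 58000/130000000 = 0.446154 ms; 4 hops → 1.78462 ms.
Propagation delays (d/s per hop): 2.53667, 0.0117045, 0.123333, 0.00423 ms; sum = 2.67593 ms.
Processing at 3 router(s): 3 × 0.92 ms = 2.76 ms.
End-to-end = 7.22 ms.

7.22 ms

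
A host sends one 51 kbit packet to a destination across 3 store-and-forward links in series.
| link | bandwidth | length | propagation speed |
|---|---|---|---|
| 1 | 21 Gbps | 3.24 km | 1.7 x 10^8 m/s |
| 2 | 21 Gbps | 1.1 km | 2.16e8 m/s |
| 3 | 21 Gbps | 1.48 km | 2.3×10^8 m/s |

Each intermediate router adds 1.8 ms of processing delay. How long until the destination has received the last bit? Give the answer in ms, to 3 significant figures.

3.64 ms

L = 51000 bits.
Transmission delay per hop = L/R = 51000/21000000000 = 0.00242857 ms; 3 hops → 0.00728571 ms.
Propagation delays (d/s per hop): 0.0190588, 0.00509259, 0.00643478 ms; sum = 0.0305862 ms.
Processing at 2 router(s): 2 × 1.8 ms = 3.6 ms.
End-to-end = 3.64 ms.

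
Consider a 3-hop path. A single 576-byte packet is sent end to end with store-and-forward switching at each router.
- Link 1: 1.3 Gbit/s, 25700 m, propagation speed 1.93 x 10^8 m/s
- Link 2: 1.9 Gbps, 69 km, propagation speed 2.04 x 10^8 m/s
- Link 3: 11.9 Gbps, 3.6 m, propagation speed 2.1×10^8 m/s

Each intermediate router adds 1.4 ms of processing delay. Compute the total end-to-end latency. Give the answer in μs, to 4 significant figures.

3278 μs

L = 576 × 8 = 4608 bits.
Transmission delays (L/R per hop): 3.54462, 2.42526, 0.387227 μs; sum = 6.35711 μs.
Propagation delays (d/s per hop): 133.161, 338.235, 0.0171429 μs; sum = 471.413 μs.
Processing at 2 router(s): 2 × 1.4 ms = 2800 μs.
End-to-end = 3278 μs.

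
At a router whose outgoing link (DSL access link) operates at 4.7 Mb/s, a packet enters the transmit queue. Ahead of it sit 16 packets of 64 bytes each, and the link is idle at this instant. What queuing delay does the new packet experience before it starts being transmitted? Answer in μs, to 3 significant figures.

1740 μs

Each queued packet: L/R = 512/4700000 = 108.936 μs.
16 queued → 1742.98 μs.
Queuing delay = 1740 μs.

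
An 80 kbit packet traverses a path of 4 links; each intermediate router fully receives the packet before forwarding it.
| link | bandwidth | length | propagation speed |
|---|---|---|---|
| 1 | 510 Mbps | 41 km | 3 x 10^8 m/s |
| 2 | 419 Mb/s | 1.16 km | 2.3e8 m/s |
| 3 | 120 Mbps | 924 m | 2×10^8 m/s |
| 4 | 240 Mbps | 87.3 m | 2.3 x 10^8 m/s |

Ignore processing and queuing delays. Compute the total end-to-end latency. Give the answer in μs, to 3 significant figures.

L = 80000 bits.
Transmission delays (L/R per hop): 156.863, 190.931, 666.667, 333.333 μs; sum = 1347.79 μs.
Propagation delays (d/s per hop): 136.667, 5.04348, 4.62, 0.379565 μs; sum = 146.71 μs.
End-to-end = 1490 μs.

1490 μs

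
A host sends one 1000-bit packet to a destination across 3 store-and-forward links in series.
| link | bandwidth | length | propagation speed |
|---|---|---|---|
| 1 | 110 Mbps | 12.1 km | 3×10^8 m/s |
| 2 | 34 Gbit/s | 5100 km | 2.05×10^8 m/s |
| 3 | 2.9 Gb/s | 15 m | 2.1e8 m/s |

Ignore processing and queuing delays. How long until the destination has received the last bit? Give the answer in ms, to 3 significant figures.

Transmission delays (L/R per hop): 0.00909091, 2.94118e-05, 0.000344828 ms; sum = 0.00946515 ms.
Propagation delays (d/s per hop): 0.0403333, 24.878, 7.14286e-05 ms; sum = 24.9185 ms.
End-to-end = 24.9 ms.

24.9 ms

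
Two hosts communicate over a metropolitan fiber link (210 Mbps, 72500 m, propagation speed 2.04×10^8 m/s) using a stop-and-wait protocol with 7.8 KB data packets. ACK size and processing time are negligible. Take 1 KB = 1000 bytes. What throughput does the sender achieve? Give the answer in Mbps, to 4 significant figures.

61.91 Mbps

t_tx = L/R = 62400/210000000 = 0.000297143 s.
t_prop = 72500/204000000 = 0.000355392 s; RTT = 0.000710784 s.
Cycle = t_tx + RTT = 0.00100793 s.
Throughput = L / cycle = 62400 / 0.00100793 = 61.91 Mbps.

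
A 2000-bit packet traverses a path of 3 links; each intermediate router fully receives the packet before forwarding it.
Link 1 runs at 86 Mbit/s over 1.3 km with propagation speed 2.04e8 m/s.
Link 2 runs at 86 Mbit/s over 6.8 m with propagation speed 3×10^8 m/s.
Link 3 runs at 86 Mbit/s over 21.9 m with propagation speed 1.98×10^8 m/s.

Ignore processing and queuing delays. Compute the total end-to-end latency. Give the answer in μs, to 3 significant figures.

Transmission delay per hop = L/R = 2000/86000000 = 23.2558 μs; 3 hops → 69.7674 μs.
Propagation delays (d/s per hop): 6.37255, 0.0226667, 0.110606 μs; sum = 6.50582 μs.
End-to-end = 76.3 μs.

76.3 μs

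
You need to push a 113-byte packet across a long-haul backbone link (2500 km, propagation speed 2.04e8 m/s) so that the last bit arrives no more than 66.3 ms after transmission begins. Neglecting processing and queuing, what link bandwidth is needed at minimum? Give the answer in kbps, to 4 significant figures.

16.73 kbps

L = 904 bits.
Propagation delay = 2500000 / 204000000 = 12.2549 ms.
Transmission budget = 66.3 − 12.2549 = 54.0451 ms.
R ≥ L / t_tx = 904 bits / 0.0540451 s = 16.73 kbps.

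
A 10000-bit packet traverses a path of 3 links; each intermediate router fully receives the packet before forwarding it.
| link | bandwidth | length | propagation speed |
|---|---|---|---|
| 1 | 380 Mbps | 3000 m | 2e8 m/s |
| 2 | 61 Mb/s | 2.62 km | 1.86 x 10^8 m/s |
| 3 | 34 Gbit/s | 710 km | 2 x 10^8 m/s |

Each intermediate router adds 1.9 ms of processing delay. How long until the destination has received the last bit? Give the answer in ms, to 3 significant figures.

7.57 ms

Transmission delays (L/R per hop): 0.0263158, 0.163934, 0.000294118 ms; sum = 0.190544 ms.
Propagation delays (d/s per hop): 0.015, 0.014086, 3.55 ms; sum = 3.57909 ms.
Processing at 2 router(s): 2 × 1.9 ms = 3.8 ms.
End-to-end = 7.57 ms.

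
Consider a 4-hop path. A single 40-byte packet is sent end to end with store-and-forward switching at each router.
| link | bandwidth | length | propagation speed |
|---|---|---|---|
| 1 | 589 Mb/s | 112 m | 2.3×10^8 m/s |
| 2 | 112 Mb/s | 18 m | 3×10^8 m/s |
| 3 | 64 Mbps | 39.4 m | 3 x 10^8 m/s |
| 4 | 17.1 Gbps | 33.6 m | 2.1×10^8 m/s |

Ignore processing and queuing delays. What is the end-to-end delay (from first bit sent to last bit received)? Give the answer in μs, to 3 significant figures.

L = 40 × 8 = 320 bits.
Transmission delays (L/R per hop): 0.543294, 2.85714, 5, 0.0187135 μs; sum = 8.41915 μs.
Propagation delays (d/s per hop): 0.486957, 0.06, 0.131333, 0.16 μs; sum = 0.83829 μs.
End-to-end = 9.26 μs.

9.26 μs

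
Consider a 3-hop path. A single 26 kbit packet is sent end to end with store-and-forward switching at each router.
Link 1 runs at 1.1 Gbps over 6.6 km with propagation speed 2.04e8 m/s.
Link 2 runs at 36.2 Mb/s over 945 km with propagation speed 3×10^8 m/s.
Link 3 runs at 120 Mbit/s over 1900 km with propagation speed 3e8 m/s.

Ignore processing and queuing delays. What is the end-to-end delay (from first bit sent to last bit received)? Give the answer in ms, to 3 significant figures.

10.5 ms

L = 26000 bits.
Transmission delays (L/R per hop): 0.0236364, 0.718232, 0.216667 ms; sum = 0.958535 ms.
Propagation delays (d/s per hop): 0.0323529, 3.15, 6.33333 ms; sum = 9.51569 ms.
End-to-end = 10.5 ms.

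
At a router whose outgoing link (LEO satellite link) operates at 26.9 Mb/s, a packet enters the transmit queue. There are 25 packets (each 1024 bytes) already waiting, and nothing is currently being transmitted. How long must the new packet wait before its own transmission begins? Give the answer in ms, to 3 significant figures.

7.61 ms

Each queued packet: L/R = 8192/26900000 = 0.304535 ms.
25 queued → 7.61338 ms.
Queuing delay = 7.61 ms.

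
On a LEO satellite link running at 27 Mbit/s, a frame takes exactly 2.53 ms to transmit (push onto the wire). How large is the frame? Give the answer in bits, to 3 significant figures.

L = R × t_tx = 27000000 b/s × 0.00253 s = 68310 bits.

68300 bits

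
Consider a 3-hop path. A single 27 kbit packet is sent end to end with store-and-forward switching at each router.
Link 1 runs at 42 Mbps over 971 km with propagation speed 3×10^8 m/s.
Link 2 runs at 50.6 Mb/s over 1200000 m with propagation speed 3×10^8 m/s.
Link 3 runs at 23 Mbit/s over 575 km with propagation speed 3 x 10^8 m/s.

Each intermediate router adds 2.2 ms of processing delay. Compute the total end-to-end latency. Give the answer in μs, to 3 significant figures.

15900 μs

L = 27000 bits.
Transmission delays (L/R per hop): 642.857, 533.597, 1173.91 μs; sum = 2350.37 μs.
Propagation delays (d/s per hop): 3236.67, 4000, 1916.67 μs; sum = 9153.33 μs.
Processing at 2 router(s): 2 × 2.2 ms = 4400 μs.
End-to-end = 15900 μs.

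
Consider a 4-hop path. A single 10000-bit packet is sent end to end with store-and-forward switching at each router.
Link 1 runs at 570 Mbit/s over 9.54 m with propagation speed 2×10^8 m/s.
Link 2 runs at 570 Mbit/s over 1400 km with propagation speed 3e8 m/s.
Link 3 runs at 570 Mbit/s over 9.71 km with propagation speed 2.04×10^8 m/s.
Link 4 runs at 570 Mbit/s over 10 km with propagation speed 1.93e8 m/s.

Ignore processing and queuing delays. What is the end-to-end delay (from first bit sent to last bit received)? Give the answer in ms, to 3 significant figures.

Transmission delay per hop = L/R = 10000/570000000 = 0.0175439 ms; 4 hops → 0.0701754 ms.
Propagation delays (d/s per hop): 4.77e-05, 4.66667, 0.047598, 0.0518135 ms; sum = 4.76613 ms.
End-to-end = 4.84 ms.

4.84 ms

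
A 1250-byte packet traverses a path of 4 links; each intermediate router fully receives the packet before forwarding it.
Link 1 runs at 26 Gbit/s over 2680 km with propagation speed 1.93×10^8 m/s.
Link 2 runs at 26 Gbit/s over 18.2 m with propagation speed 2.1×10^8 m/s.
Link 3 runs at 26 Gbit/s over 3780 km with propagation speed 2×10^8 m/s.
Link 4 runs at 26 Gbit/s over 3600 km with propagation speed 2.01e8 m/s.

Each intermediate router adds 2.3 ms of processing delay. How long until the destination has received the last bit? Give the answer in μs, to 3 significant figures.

57600 μs

L = 1250 × 8 = 10000 bits.
Transmission delay per hop = L/R = 10000/26000000000 = 0.384615 μs; 4 hops → 1.53846 μs.
Propagation delays (d/s per hop): 13886, 0.0866667, 18900, 17910.4 μs; sum = 50696.5 μs.
Processing at 3 router(s): 3 × 2.3 ms = 6900 μs.
End-to-end = 57600 μs.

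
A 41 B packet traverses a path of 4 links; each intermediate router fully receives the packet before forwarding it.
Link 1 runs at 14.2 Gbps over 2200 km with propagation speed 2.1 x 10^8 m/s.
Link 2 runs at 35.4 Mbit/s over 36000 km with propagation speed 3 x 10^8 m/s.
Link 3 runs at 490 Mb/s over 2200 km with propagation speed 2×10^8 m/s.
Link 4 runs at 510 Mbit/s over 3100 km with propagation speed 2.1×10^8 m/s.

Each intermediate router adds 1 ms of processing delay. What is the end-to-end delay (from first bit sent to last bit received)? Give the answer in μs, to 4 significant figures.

L = 41 × 8 = 328 bits.
Transmission delays (L/R per hop): 0.0230986, 9.26554, 0.669388, 0.643137 μs; sum = 10.6012 μs.
Propagation delays (d/s per hop): 10476.2, 120000, 11000, 14761.9 μs; sum = 156238 μs.
Processing at 3 router(s): 3 × 1 ms = 3000 μs.
End-to-end = 159200 μs.

159200 μs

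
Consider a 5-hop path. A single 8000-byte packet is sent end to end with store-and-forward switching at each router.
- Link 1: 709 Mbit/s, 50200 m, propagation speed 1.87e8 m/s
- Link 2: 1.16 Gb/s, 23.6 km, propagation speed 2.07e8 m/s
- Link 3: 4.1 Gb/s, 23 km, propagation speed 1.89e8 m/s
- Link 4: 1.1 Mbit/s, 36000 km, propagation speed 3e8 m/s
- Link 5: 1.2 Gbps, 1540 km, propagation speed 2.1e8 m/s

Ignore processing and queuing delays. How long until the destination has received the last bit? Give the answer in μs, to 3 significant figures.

186000 μs

L = 8000 × 8 = 64000 bits.
Transmission delays (L/R per hop): 90.268, 55.1724, 15.6098, 58181.8, 53.3333 μs; sum = 58396.2 μs.
Propagation delays (d/s per hop): 268.449, 114.01, 121.693, 120000, 7333.33 μs; sum = 127837 μs.
End-to-end = 186000 μs.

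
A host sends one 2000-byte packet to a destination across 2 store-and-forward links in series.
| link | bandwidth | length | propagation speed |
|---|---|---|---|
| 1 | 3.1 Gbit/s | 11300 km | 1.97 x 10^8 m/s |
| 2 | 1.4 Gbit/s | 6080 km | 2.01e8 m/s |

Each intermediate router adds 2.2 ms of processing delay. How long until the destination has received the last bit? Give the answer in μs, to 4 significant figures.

89830 μs

L = 2000 × 8 = 16000 bits.
Transmission delays (L/R per hop): 5.16129, 11.4286 μs; sum = 16.5899 μs.
Propagation delays (d/s per hop): 57360.4, 30248.8 μs; sum = 87609.2 μs.
Processing at 1 router(s): 1 × 2.2 ms = 2200 μs.
End-to-end = 89830 μs.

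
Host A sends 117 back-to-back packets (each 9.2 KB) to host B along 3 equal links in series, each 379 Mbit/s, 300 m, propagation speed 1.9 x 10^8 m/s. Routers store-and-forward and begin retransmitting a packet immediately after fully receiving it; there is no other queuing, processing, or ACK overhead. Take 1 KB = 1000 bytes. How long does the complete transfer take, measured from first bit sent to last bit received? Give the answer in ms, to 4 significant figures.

23.11 ms

Per-hop transmission t_tx = L/R = 73600/379000000 = 0.194195 ms.
Per-hop propagation t_prop = 300/190000000 = 0.00157895 ms.
Pipeline fill: first packet needs 3·t_tx to clear all hops; remaining 116 packets each add one t_tx.
Total = (3+117-1)·t_tx + 3·t_prop = 119·0.194195 + 3·0.00157895 = 23.11 ms.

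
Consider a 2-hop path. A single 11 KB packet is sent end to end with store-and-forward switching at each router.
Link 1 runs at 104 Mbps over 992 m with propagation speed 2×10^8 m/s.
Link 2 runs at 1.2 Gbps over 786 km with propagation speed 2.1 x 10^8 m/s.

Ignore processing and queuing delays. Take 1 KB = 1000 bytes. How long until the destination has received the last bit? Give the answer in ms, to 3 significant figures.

4.67 ms

L = 88000 bits.
Transmission delays (L/R per hop): 0.846154, 0.0733333 ms; sum = 0.919487 ms.
Propagation delays (d/s per hop): 0.00496, 3.74286 ms; sum = 3.74782 ms.
End-to-end = 4.67 ms.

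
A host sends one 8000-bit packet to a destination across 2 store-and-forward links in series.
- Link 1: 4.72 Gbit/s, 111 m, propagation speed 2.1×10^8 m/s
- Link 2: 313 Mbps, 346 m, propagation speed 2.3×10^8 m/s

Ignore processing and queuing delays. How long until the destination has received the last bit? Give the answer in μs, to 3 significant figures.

Transmission delays (L/R per hop): 1.69492, 25.5591 μs; sum = 27.254 μs.
Propagation delays (d/s per hop): 0.528571, 1.50435 μs; sum = 2.03292 μs.
End-to-end = 29.3 μs.

29.3 μs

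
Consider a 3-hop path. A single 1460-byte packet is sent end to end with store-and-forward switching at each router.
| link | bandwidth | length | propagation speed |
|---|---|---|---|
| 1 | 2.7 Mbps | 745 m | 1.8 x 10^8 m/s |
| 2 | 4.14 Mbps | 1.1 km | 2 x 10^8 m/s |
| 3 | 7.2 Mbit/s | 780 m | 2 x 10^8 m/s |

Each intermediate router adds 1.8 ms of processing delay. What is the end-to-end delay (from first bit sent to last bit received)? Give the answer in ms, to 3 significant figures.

12.4 ms

L = 1460 × 8 = 11680 bits.
Transmission delays (L/R per hop): 4.32593, 2.82126, 1.62222 ms; sum = 8.7694 ms.
Propagation delays (d/s per hop): 0.00413889, 0.0055, 0.0039 ms; sum = 0.0135389 ms.
Processing at 2 router(s): 2 × 1.8 ms = 3.6 ms.
End-to-end = 12.4 ms.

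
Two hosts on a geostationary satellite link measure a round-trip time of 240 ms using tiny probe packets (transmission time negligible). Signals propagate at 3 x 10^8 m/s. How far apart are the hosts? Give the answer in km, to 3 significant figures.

36000 km

One-way propagation = RTT/2 = 120 ms.
d = s × t = 300000000 × 0.12 = 36000 km.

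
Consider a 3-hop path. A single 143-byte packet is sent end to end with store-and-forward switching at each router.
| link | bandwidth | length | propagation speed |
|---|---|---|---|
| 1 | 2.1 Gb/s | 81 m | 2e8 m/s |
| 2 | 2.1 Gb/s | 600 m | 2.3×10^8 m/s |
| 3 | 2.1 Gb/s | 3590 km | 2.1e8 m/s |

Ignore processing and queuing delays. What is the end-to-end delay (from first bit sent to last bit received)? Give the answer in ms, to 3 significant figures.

L = 143 × 8 = 1144 bits.
Transmission delay per hop = L/R = 1144/2100000000 = 0.000544762 ms; 3 hops → 0.00163429 ms.
Propagation delays (d/s per hop): 0.000405, 0.0026087, 17.0952 ms; sum = 17.0983 ms.
End-to-end = 17.1 ms.

17.1 ms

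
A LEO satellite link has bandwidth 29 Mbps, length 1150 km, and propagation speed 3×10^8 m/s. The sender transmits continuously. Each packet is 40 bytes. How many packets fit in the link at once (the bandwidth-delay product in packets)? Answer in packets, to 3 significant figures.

Propagation delay = 1150000 / 300000000 = 0.00383333 s.
BDP = R × t_prop = 29000000 × 0.00383333 = 111167 bits.
In packets of 320 bits: 347 packets.

347 packets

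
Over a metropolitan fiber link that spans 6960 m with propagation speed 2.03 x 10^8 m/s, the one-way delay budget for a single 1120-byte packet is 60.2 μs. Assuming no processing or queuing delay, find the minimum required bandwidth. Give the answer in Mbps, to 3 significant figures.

346 Mbps

L = 8960 bits.
Propagation delay = 6960 / 2.03e+08 = 34.2857 μs.
Transmission budget = 60.2 − 34.2857 = 25.9143 μs.
R ≥ L / t_tx = 8960 bits / 2.59143e-05 s = 346 Mbps.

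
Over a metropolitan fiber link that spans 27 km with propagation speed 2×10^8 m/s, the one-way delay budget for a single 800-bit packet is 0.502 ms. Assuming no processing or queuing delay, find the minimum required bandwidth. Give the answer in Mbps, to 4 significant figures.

Propagation delay = 27000 / 200000000 = 0.135 ms.
Transmission budget = 0.502 − 0.135 = 0.367 ms.
R ≥ L / t_tx = 800 bits / 0.000367 s = 2.180 Mbps.

2.180 Mbps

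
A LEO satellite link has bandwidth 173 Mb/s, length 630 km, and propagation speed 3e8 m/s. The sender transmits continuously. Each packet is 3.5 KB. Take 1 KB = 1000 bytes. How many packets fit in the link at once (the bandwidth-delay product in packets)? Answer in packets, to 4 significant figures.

Propagation delay = 630000 / 300000000 = 0.0021 s.
BDP = R × t_prop = 173000000 × 0.0021 = 363300 bits.
In packets of 28000 bits: 12.98 packets.

12.98 packets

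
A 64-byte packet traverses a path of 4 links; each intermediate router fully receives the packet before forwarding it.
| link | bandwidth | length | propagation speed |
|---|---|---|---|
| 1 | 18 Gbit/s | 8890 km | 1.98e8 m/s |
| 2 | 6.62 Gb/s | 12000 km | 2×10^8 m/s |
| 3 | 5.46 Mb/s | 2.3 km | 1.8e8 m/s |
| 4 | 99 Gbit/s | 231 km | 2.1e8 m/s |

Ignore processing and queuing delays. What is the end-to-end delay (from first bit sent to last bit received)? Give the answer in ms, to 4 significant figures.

106.1 ms

L = 64 × 8 = 512 bits.
Transmission delays (L/R per hop): 2.84444e-05, 7.73414e-05, 0.0937729, 5.17172e-06 ms; sum = 0.0938839 ms.
Propagation delays (d/s per hop): 44.899, 60, 0.0127778, 1.1 ms; sum = 106.012 ms.
End-to-end = 106.1 ms.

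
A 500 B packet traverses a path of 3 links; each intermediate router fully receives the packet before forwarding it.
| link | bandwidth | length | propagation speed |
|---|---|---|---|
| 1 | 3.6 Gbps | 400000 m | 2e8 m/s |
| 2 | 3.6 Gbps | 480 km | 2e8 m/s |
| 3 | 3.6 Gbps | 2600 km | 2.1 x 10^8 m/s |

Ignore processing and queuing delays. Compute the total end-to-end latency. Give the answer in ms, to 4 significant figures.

L = 500 × 8 = 4000 bits.
Transmission delay per hop = L/R = 4000/3600000000 = 0.00111111 ms; 3 hops → 0.00333333 ms.
Propagation delays (d/s per hop): 2, 2.4, 12.381 ms; sum = 16.781 ms.
End-to-end = 16.78 ms.

16.78 ms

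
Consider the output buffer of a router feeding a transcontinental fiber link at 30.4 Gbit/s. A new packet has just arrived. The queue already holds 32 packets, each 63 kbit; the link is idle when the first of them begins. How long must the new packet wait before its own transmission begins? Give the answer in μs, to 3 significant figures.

Each queued packet: L/R = 63000/30400000000 = 2.07237 μs.
32 queued → 66.3158 μs.
Queuing delay = 66.3 μs.

66.3 μs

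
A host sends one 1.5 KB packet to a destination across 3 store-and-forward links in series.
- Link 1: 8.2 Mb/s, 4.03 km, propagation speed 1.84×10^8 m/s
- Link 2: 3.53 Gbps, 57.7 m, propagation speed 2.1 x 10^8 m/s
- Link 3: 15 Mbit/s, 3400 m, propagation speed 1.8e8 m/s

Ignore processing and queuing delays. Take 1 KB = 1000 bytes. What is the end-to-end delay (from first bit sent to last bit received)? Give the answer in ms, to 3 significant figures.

L = 12000 bits.
Transmission delays (L/R per hop): 1.46341, 0.00339943, 0.8 ms; sum = 2.26681 ms.
Propagation delays (d/s per hop): 0.0219022, 0.000274762, 0.0188889 ms; sum = 0.0410658 ms.
End-to-end = 2.31 ms.

2.31 ms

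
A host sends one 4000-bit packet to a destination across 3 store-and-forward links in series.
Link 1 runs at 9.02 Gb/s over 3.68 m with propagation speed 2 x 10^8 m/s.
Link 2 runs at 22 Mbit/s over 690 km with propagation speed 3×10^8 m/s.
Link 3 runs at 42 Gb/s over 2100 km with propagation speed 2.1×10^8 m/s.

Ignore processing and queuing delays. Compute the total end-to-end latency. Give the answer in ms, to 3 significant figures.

Transmission delays (L/R per hop): 0.000443459, 0.181818, 9.52381e-05 ms; sum = 0.182357 ms.
Propagation delays (d/s per hop): 1.84e-05, 2.3, 10 ms; sum = 12.3 ms.
End-to-end = 12.5 ms.

12.5 ms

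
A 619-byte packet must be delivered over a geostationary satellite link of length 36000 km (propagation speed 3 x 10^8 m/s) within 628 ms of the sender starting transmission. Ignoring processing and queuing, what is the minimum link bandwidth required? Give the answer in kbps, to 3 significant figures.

L = 4952 bits.
Propagation delay = 36000000 / 300000000 = 120 ms.
Transmission budget = 628 − 120 = 508 ms.
R ≥ L / t_tx = 4952 bits / 0.508 s = 9.75 kbps.

9.75 kbps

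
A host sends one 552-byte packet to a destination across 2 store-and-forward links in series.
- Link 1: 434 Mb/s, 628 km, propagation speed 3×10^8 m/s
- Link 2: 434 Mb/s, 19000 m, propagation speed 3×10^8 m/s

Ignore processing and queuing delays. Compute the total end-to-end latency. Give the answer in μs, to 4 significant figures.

L = 552 × 8 = 4416 bits.
Transmission delay per hop = L/R = 4416/434000000 = 10.1751 μs; 2 hops → 20.3502 μs.
Propagation delays (d/s per hop): 2093.33, 63.3333 μs; sum = 2156.67 μs.
End-to-end = 2177 μs.

2177 μs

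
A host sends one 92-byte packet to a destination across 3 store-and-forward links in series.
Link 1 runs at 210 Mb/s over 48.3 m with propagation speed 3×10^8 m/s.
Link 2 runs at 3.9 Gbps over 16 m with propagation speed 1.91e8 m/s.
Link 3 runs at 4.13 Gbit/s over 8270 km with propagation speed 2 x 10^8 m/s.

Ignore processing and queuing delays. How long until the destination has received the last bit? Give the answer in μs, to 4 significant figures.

L = 92 × 8 = 736 bits.
Transmission delays (L/R per hop): 3.50476, 0.188718, 0.178208 μs; sum = 3.87169 μs.
Propagation delays (d/s per hop): 0.161, 0.0837696, 41350 μs; sum = 41350.2 μs.
End-to-end = 41350 μs.

41350 μs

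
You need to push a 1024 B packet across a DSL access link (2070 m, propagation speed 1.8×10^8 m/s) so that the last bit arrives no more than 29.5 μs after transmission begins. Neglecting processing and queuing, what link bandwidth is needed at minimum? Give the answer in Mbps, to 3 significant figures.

455 Mbps

L = 8192 bits.
Propagation delay = 2070 / 180000000 = 11.5 μs.
Transmission budget = 29.5 − 11.5 = 18 μs.
R ≥ L / t_tx = 8192 bits / 1.8e-05 s = 455 Mbps.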